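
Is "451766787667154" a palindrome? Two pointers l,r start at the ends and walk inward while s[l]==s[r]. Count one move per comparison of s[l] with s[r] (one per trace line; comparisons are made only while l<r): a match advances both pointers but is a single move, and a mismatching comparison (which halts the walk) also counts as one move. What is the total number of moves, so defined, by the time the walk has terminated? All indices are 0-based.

l=0 r=14: '4'=='4', l++,r--
l=1 r=13: '5'=='5', l++,r--
l=2 r=12: '1'=='1', l++,r--
l=3 r=11: '7'=='7', l++,r--
l=4 r=10: '6'=='6', l++,r--
l=5 r=9: '6'=='6', l++,r--
l=6 r=8: '7'=='7', l++,r--

7 moves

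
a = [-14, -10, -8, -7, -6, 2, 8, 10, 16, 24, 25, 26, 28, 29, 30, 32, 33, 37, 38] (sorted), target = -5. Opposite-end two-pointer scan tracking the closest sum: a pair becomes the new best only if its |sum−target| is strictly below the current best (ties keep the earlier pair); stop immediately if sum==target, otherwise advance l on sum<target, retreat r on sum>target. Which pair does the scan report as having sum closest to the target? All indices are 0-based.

[0,18] -14+38=24 d=29 * → r--
[0,17] -14+37=23 d=28 * → r--
[0,16] -14+33=19 d=24 * → r--
[0,15] -14+32=18 d=23 * → r--
[0,14] -14+30=16 d=21 * → r--
[0,13] -14+29=15 d=20 * → r--
[0,12] -14+28=14 d=19 * → r--
[0,11] -14+26=12 d=17 * → r--
[0,10] -14+25=11 d=16 * → r--
[0,9] -14+24=10 d=15 * → r--
[0,8] -14+16=2 d=7 * → r--
[0,7] -14+10=-4 d=1 * → r--
[0,6] -14+8=-6 d=1 → l++
[1,6] -10+8=-2 d=3 → r--
[1,5] -10+2=-8 d=3 → l++
[2,5] -8+2=-6 d=1 → l++
[3,5] -7+2=-5 d=0 * → stop

pair (-7, 2) with sum -5 (|Δ|=0)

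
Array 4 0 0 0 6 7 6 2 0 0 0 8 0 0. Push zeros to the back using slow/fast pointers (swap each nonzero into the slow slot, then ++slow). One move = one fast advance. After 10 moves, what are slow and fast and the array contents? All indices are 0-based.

slow=0 fast=0: a[fast]=4≠0 swap→a[0]=4, slow++,fast++
slow=1 fast=1: a[fast]=0, fast++
slow=1 fast=2: a[fast]=0, fast++
slow=1 fast=3: a[fast]=0, fast++
slow=1 fast=4: a[fast]=6≠0 swap→a[1]=6, slow++,fast++
slow=2 fast=5: a[fast]=7≠0 swap→a[2]=7, slow++,fast++
slow=3 fast=6: a[fast]=6≠0 swap→a[3]=6, slow++,fast++
slow=4 fast=7: a[fast]=2≠0 swap→a[4]=2, slow++,fast++
slow=5 fast=8: a[fast]=0, fast++
slow=5 fast=9: a[fast]=0, fast++

slow=5, fast=10, a=[4, 6, 7, 6, 2, 0, 0, 0, 0, 0, 0, 8, 0, 0]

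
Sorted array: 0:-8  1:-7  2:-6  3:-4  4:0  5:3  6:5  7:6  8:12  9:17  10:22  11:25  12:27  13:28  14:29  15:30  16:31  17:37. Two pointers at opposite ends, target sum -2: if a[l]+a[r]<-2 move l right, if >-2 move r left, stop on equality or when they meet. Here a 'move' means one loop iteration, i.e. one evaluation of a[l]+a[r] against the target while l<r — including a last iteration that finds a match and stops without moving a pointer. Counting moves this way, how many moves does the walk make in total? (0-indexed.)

11 moves

l=0 r=17: -8+37=29 >-2, r--
l=0 r=16: -8+31=23 >-2, r--
l=0 r=15: -8+30=22 >-2, r--
l=0 r=14: -8+29=21 >-2, r--
l=0 r=13: -8+28=20 >-2, r--
l=0 r=12: -8+27=19 >-2, r--
l=0 r=11: -8+25=17 >-2, r--
l=0 r=10: -8+22=14 >-2, r--
l=0 r=9: -8+17=9 >-2, r--
l=0 r=8: -8+12=4 >-2, r--
l=0 r=7: -8+6=-2, found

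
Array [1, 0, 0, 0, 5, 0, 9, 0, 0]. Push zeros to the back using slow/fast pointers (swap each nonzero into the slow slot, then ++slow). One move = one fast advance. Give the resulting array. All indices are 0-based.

(s=0,f=0) a[fast]=1≠0 swap→a[0]=1 → slow++,fast++
(s=1,f=1) a[fast]=0 → fast++
(s=1,f=2) a[fast]=0 → fast++
(s=1,f=3) a[fast]=0 → fast++
(s=1,f=4) a[fast]=5≠0 swap→a[1]=5 → slow++,fast++
(s=2,f=5) a[fast]=0 → fast++
(s=2,f=6) a[fast]=9≠0 swap→a[2]=9 → slow++,fast++
(s=3,f=7) a[fast]=0 → fast++
(s=3,f=8) a[fast]=0 → fast++

[1, 5, 9, 0, 0, 0, 0, 0, 0]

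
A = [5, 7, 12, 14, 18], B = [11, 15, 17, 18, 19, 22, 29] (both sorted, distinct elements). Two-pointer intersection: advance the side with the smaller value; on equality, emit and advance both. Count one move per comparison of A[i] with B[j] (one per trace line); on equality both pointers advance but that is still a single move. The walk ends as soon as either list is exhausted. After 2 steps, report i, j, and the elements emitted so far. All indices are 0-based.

[i=0,j=0] 5<11 → i++
[i=1,j=0] 7<11 → i++

i=2, j=0, emitted=[]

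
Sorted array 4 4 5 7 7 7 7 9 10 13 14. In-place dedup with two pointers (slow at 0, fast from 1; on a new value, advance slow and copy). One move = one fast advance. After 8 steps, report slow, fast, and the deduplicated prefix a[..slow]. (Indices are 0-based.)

slow=4, fast=9, prefix=[4, 5, 7, 9, 10]

slow=0 fast=1: a[fast]=4=a[slow] dup, fast++
slow=0 fast=2: a[fast]=5≠a[slow]=4 write a[1]=5, slow++,fast++
slow=1 fast=3: a[fast]=7≠a[slow]=5 write a[2]=7, slow++,fast++
slow=2 fast=4: a[fast]=7=a[slow] dup, fast++
slow=2 fast=5: a[fast]=7=a[slow] dup, fast++
slow=2 fast=6: a[fast]=7=a[slow] dup, fast++
slow=2 fast=7: a[fast]=9≠a[slow]=7 write a[3]=9, slow++,fast++
slow=3 fast=8: a[fast]=10≠a[slow]=9 write a[4]=10, slow++,fast++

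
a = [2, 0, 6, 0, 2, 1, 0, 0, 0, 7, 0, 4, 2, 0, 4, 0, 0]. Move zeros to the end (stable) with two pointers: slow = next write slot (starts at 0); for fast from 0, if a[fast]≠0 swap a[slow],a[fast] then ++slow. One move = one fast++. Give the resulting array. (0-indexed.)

(s=0,f=0) a[fast]=2≠0 swap→a[0]=2 → slow++,fast++
(s=1,f=1) a[fast]=0 → fast++
(s=1,f=2) a[fast]=6≠0 swap→a[1]=6 → slow++,fast++
(s=2,f=3) a[fast]=0 → fast++
(s=2,f=4) a[fast]=2≠0 swap→a[2]=2 → slow++,fast++
(s=3,f=5) a[fast]=1≠0 swap→a[3]=1 → slow++,fast++
(s=4,f=6) a[fast]=0 → fast++
(s=4,f=7) a[fast]=0 → fast++
(s=4,f=8) a[fast]=0 → fast++
(s=4,f=9) a[fast]=7≠0 swap→a[4]=7 → slow++,fast++
(s=5,f=10) a[fast]=0 → fast++
(s=5,f=11) a[fast]=4≠0 swap→a[5]=4 → slow++,fast++
(s=6,f=12) a[fast]=2≠0 swap→a[6]=2 → slow++,fast++
(s=7,f=13) a[fast]=0 → fast++
(s=7,f=14) a[fast]=4≠0 swap→a[7]=4 → slow++,fast++
(s=8,f=15) a[fast]=0 → fast++
(s=8,f=16) a[fast]=0 → fast++

[2, 6, 2, 1, 7, 4, 2, 4, 0, 0, 0, 0, 0, 0, 0, 0, 0]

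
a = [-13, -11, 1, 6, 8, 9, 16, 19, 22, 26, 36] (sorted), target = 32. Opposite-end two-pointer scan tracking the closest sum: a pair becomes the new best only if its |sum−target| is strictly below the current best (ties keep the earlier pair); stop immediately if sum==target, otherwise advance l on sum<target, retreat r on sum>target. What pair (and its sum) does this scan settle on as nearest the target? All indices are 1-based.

pair (6, 26) with sum 32 (|Δ|=0)

[1,11] -13+36=23 d=9 * → l++
[2,11] -11+36=25 d=7 * → l++
[3,11] 1+36=37 d=5 * → r--
[3,10] 1+26=27 d=5 → l++
[4,10] 6+26=32 d=0 * → stop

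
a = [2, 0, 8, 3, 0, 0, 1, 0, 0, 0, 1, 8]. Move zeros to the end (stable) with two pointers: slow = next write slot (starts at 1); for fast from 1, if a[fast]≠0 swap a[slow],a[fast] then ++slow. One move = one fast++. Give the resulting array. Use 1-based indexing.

[2, 8, 3, 1, 1, 8, 0, 0, 0, 0, 0, 0]

(s=1,f=1) a[fast]=2≠0 swap→a[1]=2 → slow++,fast++
(s=2,f=2) a[fast]=0 → fast++
(s=2,f=3) a[fast]=8≠0 swap→a[2]=8 → slow++,fast++
(s=3,f=4) a[fast]=3≠0 swap→a[3]=3 → slow++,fast++
(s=4,f=5) a[fast]=0 → fast++
(s=4,f=6) a[fast]=0 → fast++
(s=4,f=7) a[fast]=1≠0 swap→a[4]=1 → slow++,fast++
(s=5,f=8) a[fast]=0 → fast++
(s=5,f=9) a[fast]=0 → fast++
(s=5,f=10) a[fast]=0 → fast++
(s=5,f=11) a[fast]=1≠0 swap→a[5]=1 → slow++,fast++
(s=6,f=12) a[fast]=8≠0 swap→a[6]=8 → slow++,fast++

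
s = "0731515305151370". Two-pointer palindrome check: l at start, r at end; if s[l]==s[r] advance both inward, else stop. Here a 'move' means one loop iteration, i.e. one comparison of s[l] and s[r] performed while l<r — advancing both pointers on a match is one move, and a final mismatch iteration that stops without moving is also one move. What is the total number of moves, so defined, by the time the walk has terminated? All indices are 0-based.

[0,15] '0'=='0' → l++,r--
[1,14] '7'=='7' → l++,r--
[2,13] '3'=='3' → l++,r--
[3,12] '1'=='1' → l++,r--
[4,11] '5'=='5' → l++,r--
[5,10] '1'=='1' → l++,r--
[6,9] '5'=='5' → l++,r--
[7,8] '3'!='0' → stop

8 moves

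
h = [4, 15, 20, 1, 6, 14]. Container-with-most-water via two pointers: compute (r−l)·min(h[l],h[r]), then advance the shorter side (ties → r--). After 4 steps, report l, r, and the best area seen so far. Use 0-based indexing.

[0,5] min(4,14)*5=20 best=20 * → l++
[1,5] min(15,14)*4=56 best=56 * → r--
[1,4] min(15,6)*3=18 best=56 → r--
[1,3] min(15,1)*2=2 best=56 → r--

l=1, r=2, best area=56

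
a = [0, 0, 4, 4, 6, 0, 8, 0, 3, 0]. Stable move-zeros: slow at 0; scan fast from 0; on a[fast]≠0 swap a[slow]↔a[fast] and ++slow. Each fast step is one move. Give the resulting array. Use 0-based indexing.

[4, 4, 6, 8, 3, 0, 0, 0, 0, 0]

slow=0 fast=0: a[fast]=0, fast++
slow=0 fast=1: a[fast]=0, fast++
slow=0 fast=2: a[fast]=4≠0 swap→a[0]=4, slow++,fast++
slow=1 fast=3: a[fast]=4≠0 swap→a[1]=4, slow++,fast++
slow=2 fast=4: a[fast]=6≠0 swap→a[2]=6, slow++,fast++
slow=3 fast=5: a[fast]=0, fast++
slow=3 fast=6: a[fast]=8≠0 swap→a[3]=8, slow++,fast++
slow=4 fast=7: a[fast]=0, fast++
slow=4 fast=8: a[fast]=3≠0 swap→a[4]=3, slow++,fast++
slow=5 fast=9: a[fast]=0, fast++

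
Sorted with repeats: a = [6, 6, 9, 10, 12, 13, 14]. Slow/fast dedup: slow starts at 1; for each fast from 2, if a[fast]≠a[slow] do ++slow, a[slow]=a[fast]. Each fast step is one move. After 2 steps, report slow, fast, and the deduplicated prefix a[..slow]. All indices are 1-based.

(s=1,f=2) a[fast]=6=a[slow] dup → fast++
(s=1,f=3) a[fast]=9≠a[slow]=6 write a[2]=9 → slow++,fast++

slow=2, fast=4, prefix=[6, 9]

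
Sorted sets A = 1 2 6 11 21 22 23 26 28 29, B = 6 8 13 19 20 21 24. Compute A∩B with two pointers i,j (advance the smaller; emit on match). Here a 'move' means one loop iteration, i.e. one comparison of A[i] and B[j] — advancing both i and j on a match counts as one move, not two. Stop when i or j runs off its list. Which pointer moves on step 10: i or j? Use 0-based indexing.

i=0 j=0: 1<6, i++
i=1 j=0: 2<6, i++
i=2 j=0: 6==6 emit, i++,j++
i=3 j=1: 11>8, j++
i=3 j=2: 11<13, i++
i=4 j=2: 21>13, j++
i=4 j=3: 21>19, j++
i=4 j=4: 21>20, j++
i=4 j=5: 21==21 emit, i++,j++
i=5 j=6: 22<24, i++

i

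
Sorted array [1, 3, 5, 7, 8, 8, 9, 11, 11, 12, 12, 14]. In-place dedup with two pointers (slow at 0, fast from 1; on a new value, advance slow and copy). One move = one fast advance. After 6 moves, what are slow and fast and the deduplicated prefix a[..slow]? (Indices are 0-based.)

(s=0,f=1) a[fast]=3≠a[slow]=1 write a[1]=3 → slow++,fast++
(s=1,f=2) a[fast]=5≠a[slow]=3 write a[2]=5 → slow++,fast++
(s=2,f=3) a[fast]=7≠a[slow]=5 write a[3]=7 → slow++,fast++
(s=3,f=4) a[fast]=8≠a[slow]=7 write a[4]=8 → slow++,fast++
(s=4,f=5) a[fast]=8=a[slow] dup → fast++
(s=4,f=6) a[fast]=9≠a[slow]=8 write a[5]=9 → slow++,fast++

slow=5, fast=7, prefix=[1, 3, 5, 7, 8, 9]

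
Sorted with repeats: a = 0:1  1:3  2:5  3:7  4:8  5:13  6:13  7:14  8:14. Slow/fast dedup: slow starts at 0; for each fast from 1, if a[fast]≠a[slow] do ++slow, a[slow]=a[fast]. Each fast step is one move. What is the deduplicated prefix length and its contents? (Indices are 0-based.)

length 7; prefix = [1, 3, 5, 7, 8, 13, 14]

(s=0,f=1) a[fast]=3≠a[slow]=1 write a[1]=3 → slow++,fast++
(s=1,f=2) a[fast]=5≠a[slow]=3 write a[2]=5 → slow++,fast++
(s=2,f=3) a[fast]=7≠a[slow]=5 write a[3]=7 → slow++,fast++
(s=3,f=4) a[fast]=8≠a[slow]=7 write a[4]=8 → slow++,fast++
(s=4,f=5) a[fast]=13≠a[slow]=8 write a[5]=13 → slow++,fast++
(s=5,f=6) a[fast]=13=a[slow] dup → fast++
(s=5,f=7) a[fast]=14≠a[slow]=13 write a[6]=14 → slow++,fast++
(s=6,f=8) a[fast]=14=a[slow] dup → fast++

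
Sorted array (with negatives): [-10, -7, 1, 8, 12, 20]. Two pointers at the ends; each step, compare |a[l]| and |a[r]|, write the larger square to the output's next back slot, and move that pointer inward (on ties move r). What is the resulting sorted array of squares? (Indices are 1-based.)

[1, 49, 64, 100, 144, 400]

l=1 r=6: |-10|<=|20| out[6]=400, r--
l=1 r=5: |-10|<=|12| out[5]=144, r--
l=1 r=4: |-10|>|8| out[4]=100, l++
l=2 r=4: |-7|<=|8| out[3]=64, r--
l=2 r=3: |-7|>|1| out[2]=49, l++
l=3 r=3: |1|<=|1| out[1]=1, r--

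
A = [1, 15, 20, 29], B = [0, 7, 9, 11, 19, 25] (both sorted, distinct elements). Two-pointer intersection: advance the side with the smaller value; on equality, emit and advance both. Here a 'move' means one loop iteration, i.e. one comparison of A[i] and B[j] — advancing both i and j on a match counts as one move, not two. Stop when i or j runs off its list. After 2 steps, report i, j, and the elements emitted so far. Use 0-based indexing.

i=1, j=1, emitted=[]

[i=0,j=0] 1>0 → j++
[i=0,j=1] 1<7 → i++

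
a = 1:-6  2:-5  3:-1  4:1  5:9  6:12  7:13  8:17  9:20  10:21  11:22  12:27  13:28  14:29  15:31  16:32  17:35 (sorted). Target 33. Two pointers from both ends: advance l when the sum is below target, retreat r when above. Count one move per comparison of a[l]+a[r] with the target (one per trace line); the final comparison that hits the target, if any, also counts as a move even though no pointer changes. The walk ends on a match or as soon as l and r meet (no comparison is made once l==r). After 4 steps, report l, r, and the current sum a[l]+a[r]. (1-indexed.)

l=4, r=16, sum=33

l=1 r=17: -6+35=29 <33, l++
l=2 r=17: -5+35=30 <33, l++
l=3 r=17: -1+35=34 >33, r--
l=3 r=16: -1+32=31 <33, l++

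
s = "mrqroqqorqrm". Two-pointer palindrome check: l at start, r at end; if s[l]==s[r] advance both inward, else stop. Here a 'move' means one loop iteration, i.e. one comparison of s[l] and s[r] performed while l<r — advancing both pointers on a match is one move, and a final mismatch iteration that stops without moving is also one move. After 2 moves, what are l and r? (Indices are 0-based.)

l=0 r=11: 'm'=='m', l++,r--
l=1 r=10: 'r'=='r', l++,r--

l=2, r=9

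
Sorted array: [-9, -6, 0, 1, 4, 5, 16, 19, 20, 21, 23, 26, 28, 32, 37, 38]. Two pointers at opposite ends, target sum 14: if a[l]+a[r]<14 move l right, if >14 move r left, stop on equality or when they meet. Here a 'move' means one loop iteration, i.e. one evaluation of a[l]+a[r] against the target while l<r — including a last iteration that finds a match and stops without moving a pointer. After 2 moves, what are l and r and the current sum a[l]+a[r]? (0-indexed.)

[0,15] -9+38=29 >14 → r--
[0,14] -9+37=28 >14 → r--

l=0, r=13, sum=23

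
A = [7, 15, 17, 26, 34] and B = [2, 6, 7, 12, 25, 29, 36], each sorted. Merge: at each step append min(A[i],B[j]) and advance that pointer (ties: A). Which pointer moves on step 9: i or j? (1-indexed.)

i

i=1 j=1: A[i]=7>B[j]=2 take 2, j++
i=1 j=2: A[i]=7>B[j]=6 take 6, j++
i=1 j=3: A[i]=7<=B[j]=7 take 7, i++
i=2 j=3: A[i]=15>B[j]=7 take 7, j++
i=2 j=4: A[i]=15>B[j]=12 take 12, j++
i=2 j=5: A[i]=15<=B[j]=25 take 15, i++
i=3 j=5: A[i]=17<=B[j]=25 take 17, i++
i=4 j=5: A[i]=26>B[j]=25 take 25, j++
i=4 j=6: A[i]=26<=B[j]=29 take 26, i++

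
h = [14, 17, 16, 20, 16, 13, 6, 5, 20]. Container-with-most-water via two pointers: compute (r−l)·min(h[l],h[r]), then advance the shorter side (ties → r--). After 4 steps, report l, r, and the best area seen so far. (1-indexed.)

[1,9] min(14,20)*8=112 best=112 * → l++
[2,9] min(17,20)*7=119 best=119 * → l++
[3,9] min(16,20)*6=96 best=119 → l++
[4,9] min(20,20)*5=100 best=119 → r--

l=4, r=8, best area=119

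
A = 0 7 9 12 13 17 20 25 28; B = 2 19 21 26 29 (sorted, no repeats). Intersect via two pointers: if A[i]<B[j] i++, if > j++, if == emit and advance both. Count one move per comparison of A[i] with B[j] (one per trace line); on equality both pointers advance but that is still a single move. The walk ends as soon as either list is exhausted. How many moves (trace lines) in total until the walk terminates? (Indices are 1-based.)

[i=1,j=1] 0<2 → i++
[i=2,j=1] 7>2 → j++
[i=2,j=2] 7<19 → i++
[i=3,j=2] 9<19 → i++
[i=4,j=2] 12<19 → i++
[i=5,j=2] 13<19 → i++
[i=6,j=2] 17<19 → i++
[i=7,j=2] 20>19 → j++
[i=7,j=3] 20<21 → i++
[i=8,j=3] 25>21 → j++
[i=8,j=4] 25<26 → i++
[i=9,j=4] 28>26 → j++
[i=9,j=5] 28<29 → i++

13 moves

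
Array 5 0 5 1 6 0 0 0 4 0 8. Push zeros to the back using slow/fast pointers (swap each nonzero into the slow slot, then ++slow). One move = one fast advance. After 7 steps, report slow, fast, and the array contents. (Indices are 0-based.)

slow=4, fast=7, a=[5, 5, 1, 6, 0, 0, 0, 0, 4, 0, 8]

(s=0,f=0) a[fast]=5≠0 swap→a[0]=5 → slow++,fast++
(s=1,f=1) a[fast]=0 → fast++
(s=1,f=2) a[fast]=5≠0 swap→a[1]=5 → slow++,fast++
(s=2,f=3) a[fast]=1≠0 swap→a[2]=1 → slow++,fast++
(s=3,f=4) a[fast]=6≠0 swap→a[3]=6 → slow++,fast++
(s=4,f=5) a[fast]=0 → fast++
(s=4,f=6) a[fast]=0 → fast++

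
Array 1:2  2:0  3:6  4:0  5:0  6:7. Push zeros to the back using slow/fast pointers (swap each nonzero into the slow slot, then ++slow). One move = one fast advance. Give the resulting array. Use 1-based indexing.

[2, 6, 7, 0, 0, 0]

(s=1,f=1) a[fast]=2≠0 swap→a[1]=2 → slow++,fast++
(s=2,f=2) a[fast]=0 → fast++
(s=2,f=3) a[fast]=6≠0 swap→a[2]=6 → slow++,fast++
(s=3,f=4) a[fast]=0 → fast++
(s=3,f=5) a[fast]=0 → fast++
(s=3,f=6) a[fast]=7≠0 swap→a[3]=7 → slow++,fast++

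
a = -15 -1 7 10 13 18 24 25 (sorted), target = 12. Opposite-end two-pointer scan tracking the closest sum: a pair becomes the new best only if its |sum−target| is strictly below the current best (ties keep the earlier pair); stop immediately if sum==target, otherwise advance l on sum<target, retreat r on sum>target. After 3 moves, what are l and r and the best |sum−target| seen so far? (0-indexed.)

l=1, r=5, best |Δ|=2

l=0 r=7: -15+25=10 d=2 *, l++
l=1 r=7: -1+25=24 d=12, r--
l=1 r=6: -1+24=23 d=11, r--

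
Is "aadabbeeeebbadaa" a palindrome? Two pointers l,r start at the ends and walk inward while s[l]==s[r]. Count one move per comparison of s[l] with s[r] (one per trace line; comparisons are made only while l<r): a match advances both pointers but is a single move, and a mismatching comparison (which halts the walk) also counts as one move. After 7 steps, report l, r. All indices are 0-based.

l=7, r=8

[0,15] 'a'=='a' → l++,r--
[1,14] 'a'=='a' → l++,r--
[2,13] 'd'=='d' → l++,r--
[3,12] 'a'=='a' → l++,r--
[4,11] 'b'=='b' → l++,r--
[5,10] 'b'=='b' → l++,r--
[6,9] 'e'=='e' → l++,r--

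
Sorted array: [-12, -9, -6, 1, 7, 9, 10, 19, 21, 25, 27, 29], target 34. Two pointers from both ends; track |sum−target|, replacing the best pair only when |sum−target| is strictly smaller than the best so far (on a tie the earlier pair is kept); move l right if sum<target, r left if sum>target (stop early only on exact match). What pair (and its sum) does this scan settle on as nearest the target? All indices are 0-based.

pair (7, 27) with sum 34 (|Δ|=0)

l=0 r=11: -12+29=17 d=17 *, l++
l=1 r=11: -9+29=20 d=14 *, l++
l=2 r=11: -6+29=23 d=11 *, l++
l=3 r=11: 1+29=30 d=4 *, l++
l=4 r=11: 7+29=36 d=2 *, r--
l=4 r=10: 7+27=34 d=0 *, stop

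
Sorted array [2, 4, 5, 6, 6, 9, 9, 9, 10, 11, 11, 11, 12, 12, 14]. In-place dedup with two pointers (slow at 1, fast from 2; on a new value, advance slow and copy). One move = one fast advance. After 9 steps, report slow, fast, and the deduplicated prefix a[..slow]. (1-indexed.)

(s=1,f=2) a[fast]=4≠a[slow]=2 write a[2]=4 → slow++,fast++
(s=2,f=3) a[fast]=5≠a[slow]=4 write a[3]=5 → slow++,fast++
(s=3,f=4) a[fast]=6≠a[slow]=5 write a[4]=6 → slow++,fast++
(s=4,f=5) a[fast]=6=a[slow] dup → fast++
(s=4,f=6) a[fast]=9≠a[slow]=6 write a[5]=9 → slow++,fast++
(s=5,f=7) a[fast]=9=a[slow] dup → fast++
(s=5,f=8) a[fast]=9=a[slow] dup → fast++
(s=5,f=9) a[fast]=10≠a[slow]=9 write a[6]=10 → slow++,fast++
(s=6,f=10) a[fast]=11≠a[slow]=10 write a[7]=11 → slow++,fast++

slow=7, fast=11, prefix=[2, 4, 5, 6, 9, 10, 11]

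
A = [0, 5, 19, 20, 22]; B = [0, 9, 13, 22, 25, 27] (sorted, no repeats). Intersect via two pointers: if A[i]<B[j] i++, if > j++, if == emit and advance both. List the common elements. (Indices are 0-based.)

intersection = [0, 22]

[i=0,j=0] 0==0 emit → i++,j++
[i=1,j=1] 5<9 → i++
[i=2,j=1] 19>9 → j++
[i=2,j=2] 19>13 → j++
[i=2,j=3] 19<22 → i++
[i=3,j=3] 20<22 → i++
[i=4,j=3] 22==22 emit → i++,j++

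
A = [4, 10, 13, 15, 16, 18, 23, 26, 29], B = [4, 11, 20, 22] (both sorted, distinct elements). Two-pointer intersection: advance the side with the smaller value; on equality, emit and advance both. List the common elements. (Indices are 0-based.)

intersection = [4]

i=0 j=0: 4==4 emit, i++,j++
i=1 j=1: 10<11, i++
i=2 j=1: 13>11, j++
i=2 j=2: 13<20, i++
i=3 j=2: 15<20, i++
i=4 j=2: 16<20, i++
i=5 j=2: 18<20, i++
i=6 j=2: 23>20, j++
i=6 j=3: 23>22, j++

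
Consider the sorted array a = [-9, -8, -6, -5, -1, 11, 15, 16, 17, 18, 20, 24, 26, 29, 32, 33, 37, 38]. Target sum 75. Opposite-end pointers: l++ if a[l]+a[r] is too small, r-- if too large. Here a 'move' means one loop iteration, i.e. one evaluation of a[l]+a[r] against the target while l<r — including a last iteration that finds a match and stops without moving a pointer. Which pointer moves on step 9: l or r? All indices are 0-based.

l

l=0 r=17: -9+38=29 <75, l++
l=1 r=17: -8+38=30 <75, l++
l=2 r=17: -6+38=32 <75, l++
l=3 r=17: -5+38=33 <75, l++
l=4 r=17: -1+38=37 <75, l++
l=5 r=17: 11+38=49 <75, l++
l=6 r=17: 15+38=53 <75, l++
l=7 r=17: 16+38=54 <75, l++
l=8 r=17: 17+38=55 <75, l++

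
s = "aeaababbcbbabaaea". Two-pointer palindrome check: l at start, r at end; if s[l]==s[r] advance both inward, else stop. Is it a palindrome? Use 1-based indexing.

[1,17] 'a'=='a' → l++,r--
[2,16] 'e'=='e' → l++,r--
[3,15] 'a'=='a' → l++,r--
[4,14] 'a'=='a' → l++,r--
[5,13] 'b'=='b' → l++,r--
[6,12] 'a'=='a' → l++,r--
[7,11] 'b'=='b' → l++,r--
[8,10] 'b'=='b' → l++,r--

palindrome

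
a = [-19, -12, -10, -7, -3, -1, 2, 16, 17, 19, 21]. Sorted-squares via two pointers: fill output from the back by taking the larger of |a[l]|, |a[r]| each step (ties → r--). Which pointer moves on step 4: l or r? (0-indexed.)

r

[0,10] |-19|<=|21| out[10]=441 → r--
[0,9] |-19|<=|19| out[9]=361 → r--
[0,8] |-19|>|17| out[8]=361 → l++
[1,8] |-12|<=|17| out[7]=289 → r--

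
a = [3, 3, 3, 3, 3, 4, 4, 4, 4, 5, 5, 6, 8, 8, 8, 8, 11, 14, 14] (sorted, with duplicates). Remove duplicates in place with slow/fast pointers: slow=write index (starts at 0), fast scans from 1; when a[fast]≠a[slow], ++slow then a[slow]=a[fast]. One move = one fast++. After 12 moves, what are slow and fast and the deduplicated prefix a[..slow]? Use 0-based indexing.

slow=0 fast=1: a[fast]=3=a[slow] dup, fast++
slow=0 fast=2: a[fast]=3=a[slow] dup, fast++
slow=0 fast=3: a[fast]=3=a[slow] dup, fast++
slow=0 fast=4: a[fast]=3=a[slow] dup, fast++
slow=0 fast=5: a[fast]=4≠a[slow]=3 write a[1]=4, slow++,fast++
slow=1 fast=6: a[fast]=4=a[slow] dup, fast++
slow=1 fast=7: a[fast]=4=a[slow] dup, fast++
slow=1 fast=8: a[fast]=4=a[slow] dup, fast++
slow=1 fast=9: a[fast]=5≠a[slow]=4 write a[2]=5, slow++,fast++
slow=2 fast=10: a[fast]=5=a[slow] dup, fast++
slow=2 fast=11: a[fast]=6≠a[slow]=5 write a[3]=6, slow++,fast++
slow=3 fast=12: a[fast]=8≠a[slow]=6 write a[4]=8, slow++,fast++

slow=4, fast=13, prefix=[3, 4, 5, 6, 8]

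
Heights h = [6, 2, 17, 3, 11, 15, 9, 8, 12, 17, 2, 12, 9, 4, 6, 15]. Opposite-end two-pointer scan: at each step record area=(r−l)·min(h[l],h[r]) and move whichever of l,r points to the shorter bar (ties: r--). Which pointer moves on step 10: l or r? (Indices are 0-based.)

r

l=0 r=15: min(6,15)*15=90 best=90 *, l++
l=1 r=15: min(2,15)*14=28 best=90, l++
l=2 r=15: min(17,15)*13=195 best=195 *, r--
l=2 r=14: min(17,6)*12=72 best=195, r--
l=2 r=13: min(17,4)*11=44 best=195, r--
l=2 r=12: min(17,9)*10=90 best=195, r--
l=2 r=11: min(17,12)*9=108 best=195, r--
l=2 r=10: min(17,2)*8=16 best=195, r--
l=2 r=9: min(17,17)*7=119 best=195, r--
l=2 r=8: min(17,12)*6=72 best=195, r--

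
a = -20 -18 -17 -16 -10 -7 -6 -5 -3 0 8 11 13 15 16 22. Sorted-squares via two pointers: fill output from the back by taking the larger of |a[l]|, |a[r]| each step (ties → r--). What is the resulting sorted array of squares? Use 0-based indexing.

l=0 r=15: |-20|<=|22| out[15]=484, r--
l=0 r=14: |-20|>|16| out[14]=400, l++
l=1 r=14: |-18|>|16| out[13]=324, l++
l=2 r=14: |-17|>|16| out[12]=289, l++
l=3 r=14: |-16|<=|16| out[11]=256, r--
l=3 r=13: |-16|>|15| out[10]=256, l++
l=4 r=13: |-10|<=|15| out[9]=225, r--
l=4 r=12: |-10|<=|13| out[8]=169, r--
l=4 r=11: |-10|<=|11| out[7]=121, r--
l=4 r=10: |-10|>|8| out[6]=100, l++
l=5 r=10: |-7|<=|8| out[5]=64, r--
l=5 r=9: |-7|>|0| out[4]=49, l++
l=6 r=9: |-6|>|0| out[3]=36, l++
l=7 r=9: |-5|>|0| out[2]=25, l++
l=8 r=9: |-3|>|0| out[1]=9, l++
l=9 r=9: |0|<=|0| out[0]=0, r--

[0, 9, 25, 36, 49, 64, 100, 121, 169, 225, 256, 256, 289, 324, 400, 484]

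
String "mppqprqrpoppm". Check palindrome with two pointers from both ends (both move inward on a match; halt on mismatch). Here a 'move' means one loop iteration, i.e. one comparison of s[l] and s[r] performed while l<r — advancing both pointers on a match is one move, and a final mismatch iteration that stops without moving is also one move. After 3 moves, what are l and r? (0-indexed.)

l=0 r=12: 'm'=='m', l++,r--
l=1 r=11: 'p'=='p', l++,r--
l=2 r=10: 'p'=='p', l++,r--

l=3, r=9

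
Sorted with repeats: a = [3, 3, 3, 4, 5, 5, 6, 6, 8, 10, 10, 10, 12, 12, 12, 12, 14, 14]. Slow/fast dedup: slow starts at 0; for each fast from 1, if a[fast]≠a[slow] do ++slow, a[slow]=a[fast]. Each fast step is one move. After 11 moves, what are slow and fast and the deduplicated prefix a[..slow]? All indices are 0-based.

slow=5, fast=12, prefix=[3, 4, 5, 6, 8, 10]

slow=0 fast=1: a[fast]=3=a[slow] dup, fast++
slow=0 fast=2: a[fast]=3=a[slow] dup, fast++
slow=0 fast=3: a[fast]=4≠a[slow]=3 write a[1]=4, slow++,fast++
slow=1 fast=4: a[fast]=5≠a[slow]=4 write a[2]=5, slow++,fast++
slow=2 fast=5: a[fast]=5=a[slow] dup, fast++
slow=2 fast=6: a[fast]=6≠a[slow]=5 write a[3]=6, slow++,fast++
slow=3 fast=7: a[fast]=6=a[slow] dup, fast++
slow=3 fast=8: a[fast]=8≠a[slow]=6 write a[4]=8, slow++,fast++
slow=4 fast=9: a[fast]=10≠a[slow]=8 write a[5]=10, slow++,fast++
slow=5 fast=10: a[fast]=10=a[slow] dup, fast++
slow=5 fast=11: a[fast]=10=a[slow] dup, fast++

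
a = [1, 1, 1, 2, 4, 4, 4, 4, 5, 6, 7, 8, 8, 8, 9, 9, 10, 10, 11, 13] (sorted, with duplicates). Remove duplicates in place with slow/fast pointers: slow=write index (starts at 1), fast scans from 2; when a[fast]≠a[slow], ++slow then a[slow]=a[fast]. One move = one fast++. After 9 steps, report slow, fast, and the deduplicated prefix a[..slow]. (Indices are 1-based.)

slow=5, fast=11, prefix=[1, 2, 4, 5, 6]

(s=1,f=2) a[fast]=1=a[slow] dup → fast++
(s=1,f=3) a[fast]=1=a[slow] dup → fast++
(s=1,f=4) a[fast]=2≠a[slow]=1 write a[2]=2 → slow++,fast++
(s=2,f=5) a[fast]=4≠a[slow]=2 write a[3]=4 → slow++,fast++
(s=3,f=6) a[fast]=4=a[slow] dup → fast++
(s=3,f=7) a[fast]=4=a[slow] dup → fast++
(s=3,f=8) a[fast]=4=a[slow] dup → fast++
(s=3,f=9) a[fast]=5≠a[slow]=4 write a[4]=5 → slow++,fast++
(s=4,f=10) a[fast]=6≠a[slow]=5 write a[5]=6 → slow++,fast++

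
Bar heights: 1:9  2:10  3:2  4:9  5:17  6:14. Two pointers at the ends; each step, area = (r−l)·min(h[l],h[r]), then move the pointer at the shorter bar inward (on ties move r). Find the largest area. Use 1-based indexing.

max area = 45

l=1 r=6: min(9,14)*5=45 best=45 *, l++
l=2 r=6: min(10,14)*4=40 best=45, l++
l=3 r=6: min(2,14)*3=6 best=45, l++
l=4 r=6: min(9,14)*2=18 best=45, l++
l=5 r=6: min(17,14)*1=14 best=45, r--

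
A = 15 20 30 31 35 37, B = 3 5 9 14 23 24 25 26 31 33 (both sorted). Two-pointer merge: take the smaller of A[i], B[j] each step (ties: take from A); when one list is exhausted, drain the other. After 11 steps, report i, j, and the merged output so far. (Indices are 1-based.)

i=1 j=1: A[i]=15>B[j]=3 take 3, j++
i=1 j=2: A[i]=15>B[j]=5 take 5, j++
i=1 j=3: A[i]=15>B[j]=9 take 9, j++
i=1 j=4: A[i]=15>B[j]=14 take 14, j++
i=1 j=5: A[i]=15<=B[j]=23 take 15, i++
i=2 j=5: A[i]=20<=B[j]=23 take 20, i++
i=3 j=5: A[i]=30>B[j]=23 take 23, j++
i=3 j=6: A[i]=30>B[j]=24 take 24, j++
i=3 j=7: A[i]=30>B[j]=25 take 25, j++
i=3 j=8: A[i]=30>B[j]=26 take 26, j++
i=3 j=9: A[i]=30<=B[j]=31 take 30, i++

i=4, j=9, merged so far=[3, 5, 9, 14, 15, 20, 23, 24, 25, 26, 30]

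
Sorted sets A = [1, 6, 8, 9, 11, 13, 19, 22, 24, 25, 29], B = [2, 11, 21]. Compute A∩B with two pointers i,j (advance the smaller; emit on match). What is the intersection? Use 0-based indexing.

[i=0,j=0] 1<2 → i++
[i=1,j=0] 6>2 → j++
[i=1,j=1] 6<11 → i++
[i=2,j=1] 8<11 → i++
[i=3,j=1] 9<11 → i++
[i=4,j=1] 11==11 emit → i++,j++
[i=5,j=2] 13<21 → i++
[i=6,j=2] 19<21 → i++
[i=7,j=2] 22>21 → j++

intersection = [11]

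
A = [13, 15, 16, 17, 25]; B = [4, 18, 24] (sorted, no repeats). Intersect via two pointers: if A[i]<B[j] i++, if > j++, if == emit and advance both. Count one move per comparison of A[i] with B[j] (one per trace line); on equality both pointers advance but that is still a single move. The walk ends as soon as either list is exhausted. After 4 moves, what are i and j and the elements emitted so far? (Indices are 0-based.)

i=3, j=1, emitted=[]

[i=0,j=0] 13>4 → j++
[i=0,j=1] 13<18 → i++
[i=1,j=1] 15<18 → i++
[i=2,j=1] 16<18 → i++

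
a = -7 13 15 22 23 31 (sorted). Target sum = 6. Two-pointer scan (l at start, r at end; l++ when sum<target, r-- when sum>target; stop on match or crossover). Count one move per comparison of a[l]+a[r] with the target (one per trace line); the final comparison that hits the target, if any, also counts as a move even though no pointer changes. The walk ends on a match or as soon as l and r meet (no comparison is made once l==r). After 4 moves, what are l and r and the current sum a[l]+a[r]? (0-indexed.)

l=0, r=1, sum=6

[0,5] -7+31=24 >6 → r--
[0,4] -7+23=16 >6 → r--
[0,3] -7+22=15 >6 → r--
[0,2] -7+15=8 >6 → r--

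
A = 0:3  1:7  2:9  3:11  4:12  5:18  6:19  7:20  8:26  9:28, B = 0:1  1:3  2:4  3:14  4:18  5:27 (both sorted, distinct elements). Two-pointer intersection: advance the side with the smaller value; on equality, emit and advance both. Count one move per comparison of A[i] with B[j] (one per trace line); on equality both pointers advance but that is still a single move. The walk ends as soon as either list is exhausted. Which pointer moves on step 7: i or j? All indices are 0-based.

i

[i=0,j=0] 3>1 → j++
[i=0,j=1] 3==3 emit → i++,j++
[i=1,j=2] 7>4 → j++
[i=1,j=3] 7<14 → i++
[i=2,j=3] 9<14 → i++
[i=3,j=3] 11<14 → i++
[i=4,j=3] 12<14 → i++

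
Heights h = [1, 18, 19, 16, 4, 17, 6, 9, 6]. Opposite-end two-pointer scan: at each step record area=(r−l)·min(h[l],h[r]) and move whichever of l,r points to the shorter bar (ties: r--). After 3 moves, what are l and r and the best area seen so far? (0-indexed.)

l=0 r=8: min(1,6)*8=8 best=8 *, l++
l=1 r=8: min(18,6)*7=42 best=42 *, r--
l=1 r=7: min(18,9)*6=54 best=54 *, r--

l=1, r=6, best area=54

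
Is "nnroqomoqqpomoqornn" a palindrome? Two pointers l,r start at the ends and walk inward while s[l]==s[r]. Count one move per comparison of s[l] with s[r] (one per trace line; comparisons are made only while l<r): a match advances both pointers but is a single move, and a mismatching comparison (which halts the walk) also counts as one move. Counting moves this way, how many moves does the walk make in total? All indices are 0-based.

[0,18] 'n'=='n' → l++,r--
[1,17] 'n'=='n' → l++,r--
[2,16] 'r'=='r' → l++,r--
[3,15] 'o'=='o' → l++,r--
[4,14] 'q'=='q' → l++,r--
[5,13] 'o'=='o' → l++,r--
[6,12] 'm'=='m' → l++,r--
[7,11] 'o'=='o' → l++,r--
[8,10] 'q'!='p' → stop

9 moves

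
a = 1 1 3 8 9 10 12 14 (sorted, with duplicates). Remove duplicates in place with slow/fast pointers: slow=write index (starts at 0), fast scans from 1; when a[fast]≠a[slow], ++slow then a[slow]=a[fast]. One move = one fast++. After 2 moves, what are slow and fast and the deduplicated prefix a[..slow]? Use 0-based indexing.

slow=1, fast=3, prefix=[1, 3]

slow=0 fast=1: a[fast]=1=a[slow] dup, fast++
slow=0 fast=2: a[fast]=3≠a[slow]=1 write a[1]=3, slow++,fast++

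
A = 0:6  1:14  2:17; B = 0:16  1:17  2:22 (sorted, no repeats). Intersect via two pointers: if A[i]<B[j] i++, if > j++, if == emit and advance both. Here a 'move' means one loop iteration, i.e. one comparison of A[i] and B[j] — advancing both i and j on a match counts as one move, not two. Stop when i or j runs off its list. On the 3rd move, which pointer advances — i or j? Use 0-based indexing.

j

i=0 j=0: 6<16, i++
i=1 j=0: 14<16, i++
i=2 j=0: 17>16, j++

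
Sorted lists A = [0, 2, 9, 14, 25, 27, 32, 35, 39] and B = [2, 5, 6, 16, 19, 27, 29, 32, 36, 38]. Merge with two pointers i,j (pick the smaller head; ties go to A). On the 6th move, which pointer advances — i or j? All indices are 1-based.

i=1 j=1: A[i]=0<=B[j]=2 take 0, i++
i=2 j=1: A[i]=2<=B[j]=2 take 2, i++
i=3 j=1: A[i]=9>B[j]=2 take 2, j++
i=3 j=2: A[i]=9>B[j]=5 take 5, j++
i=3 j=3: A[i]=9>B[j]=6 take 6, j++
i=3 j=4: A[i]=9<=B[j]=16 take 9, i++

i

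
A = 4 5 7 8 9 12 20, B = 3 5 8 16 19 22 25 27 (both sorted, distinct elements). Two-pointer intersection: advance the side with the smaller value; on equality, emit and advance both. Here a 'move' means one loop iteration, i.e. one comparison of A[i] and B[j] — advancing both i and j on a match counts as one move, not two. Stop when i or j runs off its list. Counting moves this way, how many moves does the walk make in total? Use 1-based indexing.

10 moves

[i=1,j=1] 4>3 → j++
[i=1,j=2] 4<5 → i++
[i=2,j=2] 5==5 emit → i++,j++
[i=3,j=3] 7<8 → i++
[i=4,j=3] 8==8 emit → i++,j++
[i=5,j=4] 9<16 → i++
[i=6,j=4] 12<16 → i++
[i=7,j=4] 20>16 → j++
[i=7,j=5] 20>19 → j++
[i=7,j=6] 20<22 → i++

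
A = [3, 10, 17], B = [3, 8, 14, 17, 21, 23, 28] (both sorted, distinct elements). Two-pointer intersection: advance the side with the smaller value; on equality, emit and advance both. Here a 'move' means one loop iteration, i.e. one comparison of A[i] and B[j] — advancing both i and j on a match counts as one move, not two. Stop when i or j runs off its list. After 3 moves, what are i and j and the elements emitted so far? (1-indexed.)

i=1 j=1: 3==3 emit, i++,j++
i=2 j=2: 10>8, j++
i=2 j=3: 10<14, i++

i=3, j=3, emitted=[3]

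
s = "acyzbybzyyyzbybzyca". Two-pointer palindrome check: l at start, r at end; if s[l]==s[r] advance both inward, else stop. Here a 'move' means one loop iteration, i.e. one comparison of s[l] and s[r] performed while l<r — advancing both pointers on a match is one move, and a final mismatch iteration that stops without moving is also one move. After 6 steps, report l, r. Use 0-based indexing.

l=0 r=18: 'a'=='a', l++,r--
l=1 r=17: 'c'=='c', l++,r--
l=2 r=16: 'y'=='y', l++,r--
l=3 r=15: 'z'=='z', l++,r--
l=4 r=14: 'b'=='b', l++,r--
l=5 r=13: 'y'=='y', l++,r--

l=6, r=12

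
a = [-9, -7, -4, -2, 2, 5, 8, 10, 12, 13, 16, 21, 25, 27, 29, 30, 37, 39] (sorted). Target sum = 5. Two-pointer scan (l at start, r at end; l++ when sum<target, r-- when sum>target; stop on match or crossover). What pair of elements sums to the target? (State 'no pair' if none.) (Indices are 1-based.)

(-7, 12)

l=1 r=18: -9+39=30 >5, r--
l=1 r=17: -9+37=28 >5, r--
l=1 r=16: -9+30=21 >5, r--
l=1 r=15: -9+29=20 >5, r--
l=1 r=14: -9+27=18 >5, r--
l=1 r=13: -9+25=16 >5, r--
l=1 r=12: -9+21=12 >5, r--
l=1 r=11: -9+16=7 >5, r--
l=1 r=10: -9+13=4 <5, l++
l=2 r=10: -7+13=6 >5, r--
l=2 r=9: -7+12=5, found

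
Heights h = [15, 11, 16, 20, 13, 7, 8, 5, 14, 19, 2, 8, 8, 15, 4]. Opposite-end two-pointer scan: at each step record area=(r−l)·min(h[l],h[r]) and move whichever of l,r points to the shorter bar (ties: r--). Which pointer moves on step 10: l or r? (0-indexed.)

r

l=0 r=14: min(15,4)*14=56 best=56 *, r--
l=0 r=13: min(15,15)*13=195 best=195 *, r--
l=0 r=12: min(15,8)*12=96 best=195, r--
l=0 r=11: min(15,8)*11=88 best=195, r--
l=0 r=10: min(15,2)*10=20 best=195, r--
l=0 r=9: min(15,19)*9=135 best=195, l++
l=1 r=9: min(11,19)*8=88 best=195, l++
l=2 r=9: min(16,19)*7=112 best=195, l++
l=3 r=9: min(20,19)*6=114 best=195, r--
l=3 r=8: min(20,14)*5=70 best=195, r--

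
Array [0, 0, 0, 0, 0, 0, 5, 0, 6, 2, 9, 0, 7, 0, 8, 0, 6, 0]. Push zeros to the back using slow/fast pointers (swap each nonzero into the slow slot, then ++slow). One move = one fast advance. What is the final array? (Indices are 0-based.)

[5, 6, 2, 9, 7, 8, 6, 0, 0, 0, 0, 0, 0, 0, 0, 0, 0, 0]

slow=0 fast=0: a[fast]=0, fast++
slow=0 fast=1: a[fast]=0, fast++
slow=0 fast=2: a[fast]=0, fast++
slow=0 fast=3: a[fast]=0, fast++
slow=0 fast=4: a[fast]=0, fast++
slow=0 fast=5: a[fast]=0, fast++
slow=0 fast=6: a[fast]=5≠0 swap→a[0]=5, slow++,fast++
slow=1 fast=7: a[fast]=0, fast++
slow=1 fast=8: a[fast]=6≠0 swap→a[1]=6, slow++,fast++
slow=2 fast=9: a[fast]=2≠0 swap→a[2]=2, slow++,fast++
slow=3 fast=10: a[fast]=9≠0 swap→a[3]=9, slow++,fast++
slow=4 fast=11: a[fast]=0, fast++
slow=4 fast=12: a[fast]=7≠0 swap→a[4]=7, slow++,fast++
slow=5 fast=13: a[fast]=0, fast++
slow=5 fast=14: a[fast]=8≠0 swap→a[5]=8, slow++,fast++
slow=6 fast=15: a[fast]=0, fast++
slow=6 fast=16: a[fast]=6≠0 swap→a[6]=6, slow++,fast++
slow=7 fast=17: a[fast]=0, fast++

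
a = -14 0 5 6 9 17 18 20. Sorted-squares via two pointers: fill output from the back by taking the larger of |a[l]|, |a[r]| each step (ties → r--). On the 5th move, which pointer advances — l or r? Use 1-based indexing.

r

l=1 r=8: |-14|<=|20| out[8]=400, r--
l=1 r=7: |-14|<=|18| out[7]=324, r--
l=1 r=6: |-14|<=|17| out[6]=289, r--
l=1 r=5: |-14|>|9| out[5]=196, l++
l=2 r=5: |0|<=|9| out[4]=81, r--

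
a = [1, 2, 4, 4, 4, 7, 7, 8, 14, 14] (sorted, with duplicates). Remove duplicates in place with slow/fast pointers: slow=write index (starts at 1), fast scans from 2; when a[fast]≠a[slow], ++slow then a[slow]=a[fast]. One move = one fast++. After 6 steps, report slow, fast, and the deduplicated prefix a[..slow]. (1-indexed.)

slow=1 fast=2: a[fast]=2≠a[slow]=1 write a[2]=2, slow++,fast++
slow=2 fast=3: a[fast]=4≠a[slow]=2 write a[3]=4, slow++,fast++
slow=3 fast=4: a[fast]=4=a[slow] dup, fast++
slow=3 fast=5: a[fast]=4=a[slow] dup, fast++
slow=3 fast=6: a[fast]=7≠a[slow]=4 write a[4]=7, slow++,fast++
slow=4 fast=7: a[fast]=7=a[slow] dup, fast++

slow=4, fast=8, prefix=[1, 2, 4, 7]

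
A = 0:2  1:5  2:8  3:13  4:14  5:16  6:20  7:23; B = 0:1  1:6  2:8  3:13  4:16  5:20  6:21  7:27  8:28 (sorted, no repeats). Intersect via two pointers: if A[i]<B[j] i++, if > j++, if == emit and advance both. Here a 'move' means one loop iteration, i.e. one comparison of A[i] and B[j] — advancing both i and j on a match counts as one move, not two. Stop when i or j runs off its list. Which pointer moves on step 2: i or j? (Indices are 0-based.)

i

[i=0,j=0] 2>1 → j++
[i=0,j=1] 2<6 → i++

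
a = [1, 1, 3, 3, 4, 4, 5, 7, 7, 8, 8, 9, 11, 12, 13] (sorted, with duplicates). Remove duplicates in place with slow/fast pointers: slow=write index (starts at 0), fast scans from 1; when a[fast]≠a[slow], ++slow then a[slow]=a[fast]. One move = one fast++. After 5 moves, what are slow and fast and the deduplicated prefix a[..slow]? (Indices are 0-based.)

slow=2, fast=6, prefix=[1, 3, 4]

(s=0,f=1) a[fast]=1=a[slow] dup → fast++
(s=0,f=2) a[fast]=3≠a[slow]=1 write a[1]=3 → slow++,fast++
(s=1,f=3) a[fast]=3=a[slow] dup → fast++
(s=1,f=4) a[fast]=4≠a[slow]=3 write a[2]=4 → slow++,fast++
(s=2,f=5) a[fast]=4=a[slow] dup → fast++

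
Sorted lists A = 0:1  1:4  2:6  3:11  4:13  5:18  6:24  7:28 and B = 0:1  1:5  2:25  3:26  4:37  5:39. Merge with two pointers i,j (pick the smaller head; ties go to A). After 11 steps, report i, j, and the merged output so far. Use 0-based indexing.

i=0 j=0: A[i]=1<=B[j]=1 take 1, i++
i=1 j=0: A[i]=4>B[j]=1 take 1, j++
i=1 j=1: A[i]=4<=B[j]=5 take 4, i++
i=2 j=1: A[i]=6>B[j]=5 take 5, j++
i=2 j=2: A[i]=6<=B[j]=25 take 6, i++
i=3 j=2: A[i]=11<=B[j]=25 take 11, i++
i=4 j=2: A[i]=13<=B[j]=25 take 13, i++
i=5 j=2: A[i]=18<=B[j]=25 take 18, i++
i=6 j=2: A[i]=24<=B[j]=25 take 24, i++
i=7 j=2: A[i]=28>B[j]=25 take 25, j++
i=7 j=3: A[i]=28>B[j]=26 take 26, j++

i=7, j=4, merged so far=[1, 1, 4, 5, 6, 11, 13, 18, 24, 25, 26]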